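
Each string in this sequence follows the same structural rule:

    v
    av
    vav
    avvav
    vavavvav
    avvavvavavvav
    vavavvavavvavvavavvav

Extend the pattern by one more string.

From term 3 onward, concatenate the second-to-last term with the last: v·av = vav, av·vav = avvav, …
Continuing: avvavvavavvav · vavavvavavvavvavavvav gives term 8.

avvavvavavvavvavavvavavvavvavavvav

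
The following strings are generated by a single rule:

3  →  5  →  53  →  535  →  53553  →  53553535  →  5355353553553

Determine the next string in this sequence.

535535355355353553535

This is a Fibonacci-style word recurrence s(k) = s(k−1)·s(k−2): e.g. 5·3 = 53.
The next term joins 5355353553553 and 53553535.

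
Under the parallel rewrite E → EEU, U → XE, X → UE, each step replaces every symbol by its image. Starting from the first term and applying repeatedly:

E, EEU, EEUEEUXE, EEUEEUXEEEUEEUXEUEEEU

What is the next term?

Rewriting the 21 symbols of EEUEEUXEEEUEEUXEUEEEU one by one yields EEU EEU XE EEU EEU XE UE EEU EEU EEU XE EEU EEU XE UE EEU XE EEU EEU EEU XE; concatenated:

EEUEEUXEEEUEEUXEUEEEUEEUEEUXEEEUEEUXEUEEEUXEEEUEEUEEUXE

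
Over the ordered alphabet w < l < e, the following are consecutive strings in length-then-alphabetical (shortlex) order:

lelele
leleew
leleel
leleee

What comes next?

Treat leleee as a base-3 numeral over the given alphabet and add one, carrying through any trailing e's.

leewww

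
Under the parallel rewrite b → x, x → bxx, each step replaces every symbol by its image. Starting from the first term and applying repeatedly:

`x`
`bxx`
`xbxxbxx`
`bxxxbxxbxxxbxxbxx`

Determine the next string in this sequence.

xbxxbxxbxxxbxxbxxxbxxbxxbxxxbxxbxxxbxxbxx

Replace each of the 17 characters of bxxxbxxbxxxbxxbxx in place — x bxx bxx bxx x bxx bxx x bxx bxx bxx x bxx bxx x bxx bxx — and concatenate.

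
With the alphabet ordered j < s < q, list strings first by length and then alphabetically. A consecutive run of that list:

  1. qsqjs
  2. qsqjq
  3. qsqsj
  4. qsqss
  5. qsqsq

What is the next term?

qsqqj

Find the rightmost character of qsqsq below q, bump it to the next letter, and reset everything to its right to j.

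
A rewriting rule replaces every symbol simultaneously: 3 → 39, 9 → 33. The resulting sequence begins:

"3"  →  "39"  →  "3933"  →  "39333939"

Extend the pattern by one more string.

3933393939333933

Expanding 39333939: 3→39, 9→33, 3→39, 3→39, 3→39, 9→33, 3→39, 9→33. Concatenated: 39 33 39 39 39 33 39 33.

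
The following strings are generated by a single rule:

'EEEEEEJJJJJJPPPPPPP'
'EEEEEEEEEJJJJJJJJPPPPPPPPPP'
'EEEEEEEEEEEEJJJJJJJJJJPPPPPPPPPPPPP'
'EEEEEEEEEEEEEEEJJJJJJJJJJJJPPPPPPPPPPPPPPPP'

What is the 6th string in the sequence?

EEEEEEEEEEEEEEEEEEEEEJJJJJJJJJJJJJJJJPPPPPPPPPPPPPPPPPPPPPP

Term n consists of 3n E's, followed by 2n+2 J's, followed by 3n+1 P's, where the shown terms are n = 2, 3, 4, 5.
Setting n = 7 gives 21, 16, 22 characters in each block.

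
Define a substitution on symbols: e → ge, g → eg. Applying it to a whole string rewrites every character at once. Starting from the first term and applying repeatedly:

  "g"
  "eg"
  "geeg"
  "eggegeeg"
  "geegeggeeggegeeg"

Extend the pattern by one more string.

eggegeeggeegeggegeegeggeeggegeeg

Applying the rule to each of the 16 symbols of geegeggeeggegeeg gives the pieces eg ge ge eg ge eg eg ge ge eg eg ge eg ge ge eg, which concatenate to the answer.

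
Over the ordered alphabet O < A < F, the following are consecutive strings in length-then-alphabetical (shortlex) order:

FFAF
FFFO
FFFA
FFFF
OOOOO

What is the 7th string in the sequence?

OOOOF

Advancing 2 positions from OOOOO through OOOOO → OOOOA reaches term 7.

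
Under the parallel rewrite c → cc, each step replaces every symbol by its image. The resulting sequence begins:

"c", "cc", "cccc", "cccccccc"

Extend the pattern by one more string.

Expanding cccccccc: c→cc, c→cc, c→cc, c→cc, c→cc, c→cc, c→cc, c→cc. Concatenated: cc cc cc cc cc cc cc cc.

cccccccccccccccc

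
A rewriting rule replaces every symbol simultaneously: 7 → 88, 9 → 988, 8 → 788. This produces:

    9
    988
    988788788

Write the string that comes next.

Rewriting each symbol of 988788788: 9→988, 8→788, 8→788, 7→88, 8→788, 8→788, 7→88, 8→788, 8→788, which concatenates to 988 788 788 88 788 788 88 788 788.

9887887888878878888788788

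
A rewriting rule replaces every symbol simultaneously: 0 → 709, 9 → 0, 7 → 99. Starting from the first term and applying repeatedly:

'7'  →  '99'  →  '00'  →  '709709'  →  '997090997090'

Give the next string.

Apply φ to 997090997090 symbol by symbol: 9→0, 9→0, 7→99, 0→709, 9→0, 0→709, 9→0, 9→0, 7→99, 0→709, 9→0, 0→709; joined: 0 0 99 709 0 709 0 0 99 709 0 709.

0099709070900997090709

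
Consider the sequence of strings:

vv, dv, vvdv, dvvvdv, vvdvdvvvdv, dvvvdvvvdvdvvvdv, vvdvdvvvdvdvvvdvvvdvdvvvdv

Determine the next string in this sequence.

Each term (from the third on) is the two preceding terms concatenated in order: term 3 = vv·dv = vvdv.
Continuing: dvvvdvvvdvdvvvdv · vvdvdvvvdvdvvvdvvvdvdvvvdv gives term 8.

dvvvdvvvdvdvvvdvvvdvdvvvdvdvvvdvvvdvdvvvdv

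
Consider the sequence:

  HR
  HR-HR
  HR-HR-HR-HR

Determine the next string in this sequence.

Each string is two copies of the previous one joined by '-'.
Doubling HR-HR-HR-HR with '-' between the halves:

HR-HR-HR-HR-HR-HR-HR-HR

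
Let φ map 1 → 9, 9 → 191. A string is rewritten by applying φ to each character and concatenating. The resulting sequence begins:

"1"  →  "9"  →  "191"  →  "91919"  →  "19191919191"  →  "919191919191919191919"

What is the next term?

Applying the rule to each of the 21 symbols of 919191919191919191919 gives the pieces 191 9 191 9 191 9 191 9 191 9 191 9 191 9 191 9 191 9 191 9 191, which concatenate to the answer.

1919191919191919191919191919191919191919191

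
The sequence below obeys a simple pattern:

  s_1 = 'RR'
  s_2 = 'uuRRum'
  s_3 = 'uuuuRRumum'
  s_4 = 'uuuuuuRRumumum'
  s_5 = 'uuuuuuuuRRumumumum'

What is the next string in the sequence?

Every step adds uu to the front and um to the end of the previous string.
So the next term is uu·uuuuuuuuRRumumumum·um.

uuuuuuuuuuRRumumumumum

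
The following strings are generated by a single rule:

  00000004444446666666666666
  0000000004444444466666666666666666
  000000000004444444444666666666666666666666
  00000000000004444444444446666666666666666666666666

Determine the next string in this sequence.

Term n consists of 2n+1 0's, followed by 2n 4's, followed by 4n+1 6's, where the shown terms are n = 3, 4, 5, 6.
For the next term, n = 7, so the run lengths are 15, 14, 29.

0000000000000004444444444444466666666666666666666666666666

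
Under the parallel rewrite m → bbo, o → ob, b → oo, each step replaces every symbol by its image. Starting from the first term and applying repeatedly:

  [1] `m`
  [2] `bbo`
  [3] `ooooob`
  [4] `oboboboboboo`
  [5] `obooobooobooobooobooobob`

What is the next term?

φ(obooobooobooobooobooobob) expands symbol-by-symbol to ob oo ob ob ob oo ob ob ob oo ob ob ob oo ob ob ob oo ob ob ob oo ob oo; joining the 24 pieces gives the next term.

oboooboboboooboboboooboboboooboboboooboboboooboo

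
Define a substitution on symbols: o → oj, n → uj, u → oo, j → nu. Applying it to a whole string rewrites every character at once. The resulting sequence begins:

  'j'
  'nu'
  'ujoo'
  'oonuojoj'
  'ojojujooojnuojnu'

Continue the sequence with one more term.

Rewriting the 16 symbols of ojojujooojnuojnu one by one yields oj nu oj nu oo nu oj oj oj nu uj oo oj nu uj oo; concatenated:

ojnuojnuoonuojojojnuujooojnuujoo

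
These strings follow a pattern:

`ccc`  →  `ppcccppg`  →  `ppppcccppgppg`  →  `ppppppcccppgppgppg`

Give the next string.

Each term wraps the previous one in pp on the left and ppg on the right.
So the next term is pp·ppppppcccppgppgppg·ppg.

ppppppppcccppgppgppgppg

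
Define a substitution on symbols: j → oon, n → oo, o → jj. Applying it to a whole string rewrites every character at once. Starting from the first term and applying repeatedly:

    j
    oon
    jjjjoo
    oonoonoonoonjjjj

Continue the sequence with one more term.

Rewriting the 16 symbols of oonoonoonoonjjjj one by one yields jj jj oo jj jj oo jj jj oo jj jj oo oon oon oon oon; concatenated:

jjjjoojjjjoojjjjoojjjjoooonoonoonoon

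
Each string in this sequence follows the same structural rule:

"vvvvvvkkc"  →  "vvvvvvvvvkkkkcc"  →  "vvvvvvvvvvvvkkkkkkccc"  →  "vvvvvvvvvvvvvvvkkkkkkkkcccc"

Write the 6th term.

vvvvvvvvvvvvvvvvvvvvvkkkkkkkkkkkkcccccc

Each string has the form v^{3n} k^{2n-2} c^{n-1}, where the shown terms are n = 2, 3, 4, 5.
At n = 7 the blocks have lengths 21, 12, 6.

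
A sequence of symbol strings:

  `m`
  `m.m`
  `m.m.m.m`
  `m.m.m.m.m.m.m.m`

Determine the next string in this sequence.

Every step duplicates the string with '.' between the halves.
So the next term is two copies of m.m.m.m.m.m.m.m with '.' between the halves.

m.m.m.m.m.m.m.m.m.m.m.m.m.m.m.m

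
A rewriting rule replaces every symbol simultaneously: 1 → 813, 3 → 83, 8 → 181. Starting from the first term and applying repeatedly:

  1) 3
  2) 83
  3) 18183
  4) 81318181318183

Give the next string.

Rewriting the 14 symbols of 81318181318183 one by one yields 181 813 83 813 181 813 181 813 83 813 181 813 181 83; concatenated:

181813838131818131818138381318181318183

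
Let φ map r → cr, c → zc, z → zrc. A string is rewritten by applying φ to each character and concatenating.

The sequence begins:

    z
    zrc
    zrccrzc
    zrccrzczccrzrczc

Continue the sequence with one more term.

zrccrzczccrzrczczrczczccrzrccrzczrczc

Replace each of the 16 characters of zrccrzczccrzrczc in place — zrc cr zc zc cr zrc zc zrc zc zc cr zrc cr zc zrc zc — and concatenate.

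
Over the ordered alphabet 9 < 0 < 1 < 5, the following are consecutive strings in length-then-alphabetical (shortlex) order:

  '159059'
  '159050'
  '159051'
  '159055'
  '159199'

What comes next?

Treat 159199 as a base-4 numeral over the given alphabet and add one, carrying through any trailing 5's.

159190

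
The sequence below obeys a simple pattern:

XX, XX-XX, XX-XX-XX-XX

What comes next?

s(k+1) = s(k)·-·s(k) — each term doubles the last with '-' between the halves.
One more doubling of XX-XX-XX-XX gives the answer.

XX-XX-XX-XX-XX-XX-XX-XX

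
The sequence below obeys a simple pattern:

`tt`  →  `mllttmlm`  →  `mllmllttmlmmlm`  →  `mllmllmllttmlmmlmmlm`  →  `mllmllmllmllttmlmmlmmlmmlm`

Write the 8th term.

mllmllmllmllmllmllmllttmlmmlmmlmmlmmlmmlmmlm

Every step adds mll to the front and mlm to the end of the previous string.
From mllmllmllmllttmlmmlmmlmmlm, 3 further steps: mllmllmllmllttmlmmlmmlmmlm → mllmllmllmllmllttmlmmlmmlmmlmmlm → mllmllmllmllmllmllttmlmmlmmlmmlmmlmmlm → (answer).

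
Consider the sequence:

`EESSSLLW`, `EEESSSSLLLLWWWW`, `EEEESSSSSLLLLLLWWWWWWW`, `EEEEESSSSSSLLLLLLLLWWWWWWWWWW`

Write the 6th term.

EEEEEEESSSSSSSSLLLLLLLLLLLLWWWWWWWWWWWWWWWW

The n-th term is n+1 E's then n+2 S's then 2n L's then 3n-2 W's (n = 1, 2, …).
Setting n = 6 gives 7, 8, 12, 16 characters in each block.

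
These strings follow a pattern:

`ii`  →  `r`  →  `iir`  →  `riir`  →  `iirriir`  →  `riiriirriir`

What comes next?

From term 3 onward, concatenate the second-to-last term with the last: ii·r = iir, r·iir = riir, …
The next term joins iirriir and riiriirriir.

iirriirriiriirriir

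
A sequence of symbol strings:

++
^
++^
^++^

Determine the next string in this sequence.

++^^++^

From term 3 onward, concatenate the second-to-last term with the last: ++·^ = ++^, ^·++^ = ^++^, …
So term 5 is ++^·^++^.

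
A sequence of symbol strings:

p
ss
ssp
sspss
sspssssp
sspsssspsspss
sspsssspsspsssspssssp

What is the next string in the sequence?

Each term (from the third on) is the previous term followed by the one before it: term 3 = ss·p = ssp.
So term 8 is sspsssspsspsssspssssp·sspsssspsspss.

sspsssspsspsssspsssspsspsssspsspss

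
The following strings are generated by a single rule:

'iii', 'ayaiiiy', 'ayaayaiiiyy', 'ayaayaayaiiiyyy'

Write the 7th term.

ayaayaayaayaayaayaiiiyyyyyy

s(k+1) = aya·s(k)·y, so each term gains aya as a prefix and y as a suffix.
From ayaayaayaiiiyyy, 3 further steps: ayaayaayaiiiyyy → ayaayaayaayaiiiyyyy → ayaayaayaayaayaiiiyyyyy → (answer).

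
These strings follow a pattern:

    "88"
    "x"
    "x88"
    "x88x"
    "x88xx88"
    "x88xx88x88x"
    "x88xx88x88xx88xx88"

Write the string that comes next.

From term 3 onward, concatenate the last term with the second-to-last: x·88 = x88, x88·x = x88x, …
So term 8 is x88xx88x88xx88xx88·x88xx88x88x.

x88xx88x88xx88xx88x88xx88x88x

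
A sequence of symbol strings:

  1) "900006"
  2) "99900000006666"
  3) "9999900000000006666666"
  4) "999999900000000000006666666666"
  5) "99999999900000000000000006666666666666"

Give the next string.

Term n consists of 2n-1 9's, followed by 3n+1 0's, followed by 3n-2 6's (n = 1, 2, …).
For the next term, n = 6, so the run lengths are 11, 19, 16.

9999999999900000000000000000006666666666666666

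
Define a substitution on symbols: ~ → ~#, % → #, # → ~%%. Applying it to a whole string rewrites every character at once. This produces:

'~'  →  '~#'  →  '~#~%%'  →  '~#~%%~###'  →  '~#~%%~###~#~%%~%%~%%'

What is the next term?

φ(~#~%%~###~#~%%~%%~%%) expands symbol-by-symbol to ~# ~%% ~# # # ~# ~%% ~%% ~%% ~# ~%% ~# # # ~# # # ~# # #; joining the 20 pieces gives the next term.

~#~%%~###~#~%%~%%~%%~#~%%~###~###~###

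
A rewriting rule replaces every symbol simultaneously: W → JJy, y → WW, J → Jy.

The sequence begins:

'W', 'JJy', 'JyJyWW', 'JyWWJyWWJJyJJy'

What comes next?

Rewriting the 14 symbols of JyWWJyWWJJyJJy one by one yields Jy WW JJy JJy Jy WW JJy JJy Jy Jy WW Jy Jy WW; concatenated:

JyWWJJyJJyJyWWJJyJJyJyJyWWJyJyWW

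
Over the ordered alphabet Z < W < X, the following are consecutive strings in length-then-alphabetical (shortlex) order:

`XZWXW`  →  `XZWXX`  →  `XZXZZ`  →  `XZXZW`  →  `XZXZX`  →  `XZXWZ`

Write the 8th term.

XZXWX

Stepping forward 2 times from XZXWZ: XZXWZ → XZXWW, then the target.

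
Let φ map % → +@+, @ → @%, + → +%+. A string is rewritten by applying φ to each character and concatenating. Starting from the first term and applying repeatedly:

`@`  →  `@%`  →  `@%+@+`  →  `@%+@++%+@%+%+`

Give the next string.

@%+@++%+@%+%++%++@++%+@%+@++%++@++%+

φ(@%+@++%+@%+%+) expands symbol-by-symbol to @% +@+ +%+ @% +%+ +%+ +@+ +%+ @% +@+ +%+ +@+ +%+; joining the 13 pieces gives the next term.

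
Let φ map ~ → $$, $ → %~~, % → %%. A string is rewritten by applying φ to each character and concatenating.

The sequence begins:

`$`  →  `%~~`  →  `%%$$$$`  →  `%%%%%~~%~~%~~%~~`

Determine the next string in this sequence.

Replace each of the 16 characters of %%%%%~~%~~%~~%~~ in place — %% %% %% %% %% $$ $$ %% $$ $$ %% $$ $$ %% $$ $$ — and concatenate.

%%%%%%%%%%$$$$%%$$$$%%$$$$%%$$$$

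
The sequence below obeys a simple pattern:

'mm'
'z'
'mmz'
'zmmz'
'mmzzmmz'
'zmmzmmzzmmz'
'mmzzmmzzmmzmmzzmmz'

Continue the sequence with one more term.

This is a Fibonacci-style word recurrence s(k) = s(k−2)·s(k−1): e.g. mm·z = mmz.
Continuing: zmmzmmzzmmz · mmzzmmzzmmzmmzzmmz gives term 8.

zmmzmmzzmmzmmzzmmzzmmzmmzzmmz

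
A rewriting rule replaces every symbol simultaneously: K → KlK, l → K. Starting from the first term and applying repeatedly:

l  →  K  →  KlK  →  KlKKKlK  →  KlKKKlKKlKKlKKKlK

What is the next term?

Rewriting the 17 symbols of KlKKKlKKlKKlKKKlK one by one yields KlK K KlK KlK KlK K KlK KlK K KlK KlK K KlK KlK KlK K KlK; concatenated:

KlKKKlKKlKKlKKKlKKlKKKlKKlKKKlKKlKKlKKKlK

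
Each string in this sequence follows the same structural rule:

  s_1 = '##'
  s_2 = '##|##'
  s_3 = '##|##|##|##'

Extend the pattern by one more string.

Every step duplicates the string with '|' between the halves.
Doubling ##|##|##|## with '|' between the halves:

##|##|##|##|##|##|##|##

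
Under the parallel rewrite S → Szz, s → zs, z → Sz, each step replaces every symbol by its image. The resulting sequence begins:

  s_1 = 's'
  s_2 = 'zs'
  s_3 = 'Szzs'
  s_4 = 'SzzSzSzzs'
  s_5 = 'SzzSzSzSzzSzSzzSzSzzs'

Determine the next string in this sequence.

SzzSzSzSzzSzSzzSzSzzSzSzSzzSzSzzSzSzSzzSzSzzSzSzzs

φ(SzzSzSzSzzSzSzzSzSzzs) expands symbol-by-symbol to Szz Sz Sz Szz Sz Szz Sz Szz Sz Sz Szz Sz Szz Sz Sz Szz Sz Szz Sz Sz zs; joining the 21 pieces gives the next term.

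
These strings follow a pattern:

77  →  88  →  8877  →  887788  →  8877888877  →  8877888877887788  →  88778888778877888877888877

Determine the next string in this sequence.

887788887788778888778888778877888877887788

Each term (from the third on) is the previous term followed by the one before it: term 3 = 88·77 = 8877.
The next term joins 88778888778877888877888877 and 8877888877887788.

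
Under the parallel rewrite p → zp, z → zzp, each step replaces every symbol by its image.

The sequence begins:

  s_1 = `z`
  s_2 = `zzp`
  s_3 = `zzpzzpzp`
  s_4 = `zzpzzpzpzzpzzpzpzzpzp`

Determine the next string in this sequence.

zzpzzpzpzzpzzpzpzzpzpzzpzzpzpzzpzzpzpzzpzpzzpzzpzpzzpzp

Applying the rule to each of the 21 symbols of zzpzzpzpzzpzzpzpzzpzp gives the pieces zzp zzp zp zzp zzp zp zzp zp zzp zzp zp zzp zzp zp zzp zp zzp zzp zp zzp zp, which concatenate to the answer.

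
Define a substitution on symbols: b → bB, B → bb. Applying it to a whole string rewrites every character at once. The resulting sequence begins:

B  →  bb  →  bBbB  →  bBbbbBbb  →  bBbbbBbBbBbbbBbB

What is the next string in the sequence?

Rewriting the 16 symbols of bBbbbBbBbBbbbBbB one by one yields bB bb bB bB bB bb bB bb bB bb bB bB bB bb bB bb; concatenated:

bBbbbBbBbBbbbBbbbBbbbBbBbBbbbBbb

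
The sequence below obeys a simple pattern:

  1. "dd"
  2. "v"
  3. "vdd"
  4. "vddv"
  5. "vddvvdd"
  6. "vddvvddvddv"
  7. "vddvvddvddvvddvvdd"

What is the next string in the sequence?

Each term (from the third on) is the previous term followed by the one before it: term 3 = v·dd = vdd.
Continuing: vddvvddvddvvddvvdd · vddvvddvddv gives term 8.

vddvvddvddvvddvvddvddvvddvddv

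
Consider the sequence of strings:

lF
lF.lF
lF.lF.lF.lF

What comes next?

Each string is two copies of the previous one joined by '.'.
One more doubling of lF.lF.lF.lF gives the answer.

lF.lF.lF.lF.lF.lF.lF.lF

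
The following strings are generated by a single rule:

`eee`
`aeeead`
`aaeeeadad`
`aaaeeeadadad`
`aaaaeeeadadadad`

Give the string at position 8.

s(k+1) = a·s(k)·ad, so each term gains a as a prefix and ad as a suffix.
From aaaaeeeadadadad, 3 further steps: aaaaeeeadadadad → aaaaaeeeadadadadad → aaaaaaeeeadadadadadad → (answer).

aaaaaaaeeeadadadadadadad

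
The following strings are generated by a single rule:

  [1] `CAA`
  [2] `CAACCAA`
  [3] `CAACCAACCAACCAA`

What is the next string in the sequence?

s(k+1) = s(k)·C·s(k) — each term doubles the last with 'C' between the halves.
Doubling CAACCAACCAACCAA with 'C' between the halves:

CAACCAACCAACCAACCAACCAACCAACCAA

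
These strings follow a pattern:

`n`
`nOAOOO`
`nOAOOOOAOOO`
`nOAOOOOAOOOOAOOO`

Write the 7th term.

The strings grow by a fixed suffix OAOOO each time.
From nOAOOOOAOOOOAOOO, 3 further steps: nOAOOOOAOOOOAOOO → nOAOOOOAOOOOAOOOOAOOO → nOAOOOOAOOOOAOOOOAOOOOAOOO → (answer).

nOAOOOOAOOOOAOOOOAOOOOAOOOOAOOO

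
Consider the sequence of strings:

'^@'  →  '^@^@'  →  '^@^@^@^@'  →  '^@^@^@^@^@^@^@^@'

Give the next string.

Each string is two copies of the previous one concatenated.
So the next term is two copies of ^@^@^@^@^@^@^@^@.

^@^@^@^@^@^@^@^@^@^@^@^@^@^@^@^@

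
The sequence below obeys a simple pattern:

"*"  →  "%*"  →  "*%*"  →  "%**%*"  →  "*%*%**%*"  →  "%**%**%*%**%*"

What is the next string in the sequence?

Each term (from the third on) is the two preceding terms concatenated in order: term 3 = *·%* = *%*.
So term 7 is *%*%**%*·%**%**%*%**%*.

*%*%**%*%**%**%*%**%*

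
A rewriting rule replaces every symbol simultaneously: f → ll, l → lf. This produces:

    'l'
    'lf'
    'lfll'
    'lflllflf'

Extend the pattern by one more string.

Rewriting each symbol of lflllflf: l→lf, f→ll, l→lf, l→lf, l→lf, f→ll, l→lf, f→ll, which concatenates to lf ll lf lf lf ll lf ll.

lflllflflflllfll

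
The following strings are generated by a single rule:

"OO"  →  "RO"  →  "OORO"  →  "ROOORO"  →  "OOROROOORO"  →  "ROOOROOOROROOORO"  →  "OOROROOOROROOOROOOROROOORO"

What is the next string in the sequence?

ROOOROOOROROOOROOOROROOOROROOOROOOROROOORO

Each term (from the third on) is the two preceding terms concatenated in order: term 3 = OO·RO = OORO.
So term 8 is ROOOROOOROROOORO·OOROROOOROROOOROOOROROOORO.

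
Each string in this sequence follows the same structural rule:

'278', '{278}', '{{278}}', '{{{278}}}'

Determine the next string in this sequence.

Each term wraps the previous one in { on the left and } on the right.
Applying this once more to {{{278}}}:

{{{{278}}}}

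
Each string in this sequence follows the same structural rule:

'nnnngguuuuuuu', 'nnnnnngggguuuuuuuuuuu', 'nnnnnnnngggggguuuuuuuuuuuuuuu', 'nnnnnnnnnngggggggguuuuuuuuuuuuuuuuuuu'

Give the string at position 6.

The n-th term is 2n+2 n's then 2n g's then 4n+3 u's (n = 1, 2, …).
For term 6, n = 6, so the run lengths are 14, 12, 27.

nnnnnnnnnnnnnngggggggggggguuuuuuuuuuuuuuuuuuuuuuuuuuu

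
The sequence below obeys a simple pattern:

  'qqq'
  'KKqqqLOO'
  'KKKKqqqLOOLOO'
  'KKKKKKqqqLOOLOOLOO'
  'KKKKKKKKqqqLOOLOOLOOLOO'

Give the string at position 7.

s(k+1) = KK·s(k)·LOO, so each term gains KK as a prefix and LOO as a suffix.
From KKKKKKKKqqqLOOLOOLOOLOO, 2 further steps: KKKKKKKKqqqLOOLOOLOOLOO → KKKKKKKKKKqqqLOOLOOLOOLOOLOO → (answer).

KKKKKKKKKKKKqqqLOOLOOLOOLOOLOOLOO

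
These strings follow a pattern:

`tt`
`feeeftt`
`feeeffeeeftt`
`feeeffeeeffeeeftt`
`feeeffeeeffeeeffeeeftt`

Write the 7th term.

The strings grow by a fixed prefix feeef each time.
From feeeffeeeffeeeffeeeftt, 2 further steps: feeeffeeeffeeeffeeeftt → feeeffeeeffeeeffeeeffeeeftt → (answer).

feeeffeeeffeeeffeeeffeeeffeeeftt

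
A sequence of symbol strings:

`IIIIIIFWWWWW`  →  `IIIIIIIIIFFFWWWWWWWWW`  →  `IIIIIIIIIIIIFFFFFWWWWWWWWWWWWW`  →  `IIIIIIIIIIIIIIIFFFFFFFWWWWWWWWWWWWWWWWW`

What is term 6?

IIIIIIIIIIIIIIIIIIIIIFFFFFFFFFFFWWWWWWWWWWWWWWWWWWWWWWWWW

The n-th term is 3n+3 I's then 2n-1 F's then 4n+1 W's (n = 1, 2, …).
Setting n = 6 gives 21, 11, 25 characters in each block.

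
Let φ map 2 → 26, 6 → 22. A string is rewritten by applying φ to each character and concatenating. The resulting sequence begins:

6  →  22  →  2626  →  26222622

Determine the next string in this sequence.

Apply φ to 26222622 symbol by symbol: 2→26, 6→22, 2→26, 2→26, 2→26, 6→22, 2→26, 2→26; joined: 26 22 26 26 26 22 26 26.

2622262626222626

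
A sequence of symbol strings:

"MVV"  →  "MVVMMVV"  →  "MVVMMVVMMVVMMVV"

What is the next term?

MVVMMVVMMVVMMVVMMVVMMVVMMVVMMVV

Each string is two copies of the previous one joined by 'M'.
One more doubling of MVVMMVVMMVVMMVV gives the answer.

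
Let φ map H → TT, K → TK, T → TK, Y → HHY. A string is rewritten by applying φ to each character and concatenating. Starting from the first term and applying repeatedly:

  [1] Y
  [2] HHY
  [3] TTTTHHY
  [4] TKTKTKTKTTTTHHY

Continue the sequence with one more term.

Applying the rule to each of the 15 symbols of TKTKTKTKTTTTHHY gives the pieces TK TK TK TK TK TK TK TK TK TK TK TK TT TT HHY, which concatenate to the answer.

TKTKTKTKTKTKTKTKTKTKTKTKTTTTHHY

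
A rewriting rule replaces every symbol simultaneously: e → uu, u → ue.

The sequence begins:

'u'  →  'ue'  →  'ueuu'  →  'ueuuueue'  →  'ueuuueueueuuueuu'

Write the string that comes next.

ueuuueueueuuueuuueuuueueueuuueue

Applying the rule to each of the 16 symbols of ueuuueueueuuueuu gives the pieces ue uu ue ue ue uu ue uu ue uu ue ue ue uu ue ue, which concatenate to the answer.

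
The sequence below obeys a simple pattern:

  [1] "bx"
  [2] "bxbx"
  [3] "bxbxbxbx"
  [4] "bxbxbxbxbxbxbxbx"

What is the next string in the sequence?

Every step duplicates the string.
Doubling bxbxbxbxbxbxbxbx:

bxbxbxbxbxbxbxbxbxbxbxbxbxbxbxbx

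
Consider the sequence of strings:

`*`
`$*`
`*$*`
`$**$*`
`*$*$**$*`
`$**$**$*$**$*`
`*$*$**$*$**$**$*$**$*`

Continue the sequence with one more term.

$**$**$*$**$**$*$**$*$**$**$*$**$*

This is a Fibonacci-style word recurrence s(k) = s(k−2)·s(k−1): e.g. *·$* = *$*.
Continuing: $**$**$*$**$* · *$*$**$*$**$**$*$**$* gives term 8.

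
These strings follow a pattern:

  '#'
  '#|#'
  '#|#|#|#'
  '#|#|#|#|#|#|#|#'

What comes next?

Every step duplicates the string with '|' between the halves.
Doubling #|#|#|#|#|#|#|# with '|' between the halves:

#|#|#|#|#|#|#|#|#|#|#|#|#|#|#|#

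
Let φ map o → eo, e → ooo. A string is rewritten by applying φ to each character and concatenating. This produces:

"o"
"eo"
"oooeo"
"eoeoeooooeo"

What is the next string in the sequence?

Apply φ to eoeoeooooeo symbol by symbol: e→ooo, o→eo, e→ooo, o→eo, e→ooo, o→eo, o→eo, o→eo, o→eo, e→ooo, o→eo; joined: ooo eo ooo eo ooo eo eo eo eo ooo eo.

oooeooooeooooeoeoeoeooooeo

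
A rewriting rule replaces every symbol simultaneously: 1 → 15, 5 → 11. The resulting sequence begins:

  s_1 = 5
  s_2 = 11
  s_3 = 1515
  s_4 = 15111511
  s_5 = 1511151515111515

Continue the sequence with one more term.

Rewriting the 16 symbols of 1511151515111515 one by one yields 15 11 15 15 15 11 15 11 15 11 15 15 15 11 15 11; concatenated:

15111515151115111511151515111511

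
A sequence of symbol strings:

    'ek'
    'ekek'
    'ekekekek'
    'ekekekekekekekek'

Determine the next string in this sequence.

Each string is two copies of the previous one concatenated.
Doubling ekekekekekekekek:

ekekekekekekekekekekekekekekekek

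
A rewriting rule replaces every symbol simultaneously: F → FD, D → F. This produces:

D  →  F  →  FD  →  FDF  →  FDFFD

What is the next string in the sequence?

Rewriting each symbol of FDFFD: F→FD, D→F, F→FD, F→FD, D→F, which concatenates to FD F FD FD F.

FDFFDFDF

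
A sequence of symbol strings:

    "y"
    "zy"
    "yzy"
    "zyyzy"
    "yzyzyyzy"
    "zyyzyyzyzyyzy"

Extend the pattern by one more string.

yzyzyyzyzyyzyyzyzyyzy

From term 3 onward, concatenate the second-to-last term with the last: y·zy = yzy, zy·yzy = zyyzy, …
Continuing: yzyzyyzy · zyyzyyzyzyyzy gives term 7.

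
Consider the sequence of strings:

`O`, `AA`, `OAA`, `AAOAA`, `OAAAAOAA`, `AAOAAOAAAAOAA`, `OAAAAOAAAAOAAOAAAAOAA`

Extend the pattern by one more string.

Each term (from the third on) is the two preceding terms concatenated in order: term 3 = O·AA = OAA.
So term 8 is AAOAAOAAAAOAA·OAAAAOAAAAOAAOAAAAOAA.

AAOAAOAAAAOAAOAAAAOAAAAOAAOAAAAOAA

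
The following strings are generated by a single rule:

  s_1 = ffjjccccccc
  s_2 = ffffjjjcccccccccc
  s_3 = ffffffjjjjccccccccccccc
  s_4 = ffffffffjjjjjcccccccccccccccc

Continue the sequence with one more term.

The n-th term is 2n-2 f's then n j's then 3n+1 c's, where the shown terms are n = 2, 3, 4, 5.
Setting n = 6 gives 10, 6, 19 characters in each block.

ffffffffffjjjjjjccccccccccccccccccc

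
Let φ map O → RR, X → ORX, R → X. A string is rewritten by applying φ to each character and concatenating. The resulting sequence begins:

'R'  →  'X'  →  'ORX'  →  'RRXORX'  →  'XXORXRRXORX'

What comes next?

ORXORXRRXORXXXORXRRXORX

Apply φ to XXORXRRXORX symbol by symbol: X→ORX, X→ORX, O→RR, R→X, X→ORX, R→X, R→X, X→ORX, O→RR, R→X, X→ORX; joined: ORX ORX RR X ORX X X ORX RR X ORX.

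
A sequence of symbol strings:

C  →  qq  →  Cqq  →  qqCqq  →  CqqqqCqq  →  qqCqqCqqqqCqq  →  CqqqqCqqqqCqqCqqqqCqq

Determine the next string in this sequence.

Each term (from the third on) is the two preceding terms concatenated in order: term 3 = C·qq = Cqq.
Continuing: qqCqqCqqqqCqq · CqqqqCqqqqCqqCqqqqCqq gives term 8.

qqCqqCqqqqCqqCqqqqCqqqqCqqCqqqqCqq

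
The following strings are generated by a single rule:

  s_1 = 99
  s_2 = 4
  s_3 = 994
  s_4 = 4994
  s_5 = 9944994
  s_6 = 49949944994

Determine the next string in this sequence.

From term 3 onward, concatenate the second-to-last term with the last: 99·4 = 994, 4·994 = 4994, …
The next term joins 9944994 and 49949944994.

994499449949944994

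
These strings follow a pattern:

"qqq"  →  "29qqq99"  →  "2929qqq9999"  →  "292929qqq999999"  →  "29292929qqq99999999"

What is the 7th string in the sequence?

Each term wraps the previous one in 29 on the left and 99 on the right.
From 29292929qqq99999999, 2 further steps: 29292929qqq99999999 → 2929292929qqq9999999999 → (answer).

292929292929qqq999999999999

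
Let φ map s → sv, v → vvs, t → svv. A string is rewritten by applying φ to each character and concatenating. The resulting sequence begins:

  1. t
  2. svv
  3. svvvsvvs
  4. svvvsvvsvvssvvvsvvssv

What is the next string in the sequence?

Applying the rule to each of the 21 symbols of svvvsvvsvvssvvvsvvssv gives the pieces sv vvs vvs vvs sv vvs vvs sv vvs vvs sv sv vvs vvs vvs sv vvs vvs sv sv vvs, which concatenate to the answer.

svvvsvvsvvssvvvsvvssvvvsvvssvsvvvsvvsvvssvvvsvvssvsvvvs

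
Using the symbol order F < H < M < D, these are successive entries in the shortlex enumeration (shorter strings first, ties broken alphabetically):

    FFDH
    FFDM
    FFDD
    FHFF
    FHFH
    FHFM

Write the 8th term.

FHHF

Stepping forward 2 times from FHFM: FHFM → FHFD, then the target.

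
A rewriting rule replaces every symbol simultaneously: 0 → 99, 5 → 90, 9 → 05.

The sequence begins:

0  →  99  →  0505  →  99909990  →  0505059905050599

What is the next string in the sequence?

Rewriting the 16 symbols of 0505059905050599 one by one yields 99 90 99 90 99 90 05 05 99 90 99 90 99 90 05 05; concatenated:

99909990999005059990999099900505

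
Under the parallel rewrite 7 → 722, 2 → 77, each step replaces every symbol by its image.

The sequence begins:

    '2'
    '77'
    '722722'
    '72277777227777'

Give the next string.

Rewriting the 14 symbols of 72277777227777 one by one yields 722 77 77 722 722 722 722 722 77 77 722 722 722 722; concatenated:

72277777227227227227227777722722722722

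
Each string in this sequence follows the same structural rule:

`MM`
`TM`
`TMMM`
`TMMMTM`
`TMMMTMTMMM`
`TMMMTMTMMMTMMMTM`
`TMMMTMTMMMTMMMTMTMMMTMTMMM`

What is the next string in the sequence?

This is a Fibonacci-style word recurrence s(k) = s(k−1)·s(k−2): e.g. TM·MM = TMMM.
The next term joins TMMMTMTMMMTMMMTMTMMMTMTMMM and TMMMTMTMMMTMMMTM.

TMMMTMTMMMTMMMTMTMMMTMTMMMTMMMTMTMMMTMMMTM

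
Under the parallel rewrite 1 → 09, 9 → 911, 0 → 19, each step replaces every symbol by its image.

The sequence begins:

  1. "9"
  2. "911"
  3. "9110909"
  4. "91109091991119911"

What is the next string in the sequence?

Rewriting the 17 symbols of 91109091991119911 one by one yields 911 09 09 19 911 19 911 09 911 911 09 09 09 911 911 09 09; concatenated:

91109091991119911099119110909099119110909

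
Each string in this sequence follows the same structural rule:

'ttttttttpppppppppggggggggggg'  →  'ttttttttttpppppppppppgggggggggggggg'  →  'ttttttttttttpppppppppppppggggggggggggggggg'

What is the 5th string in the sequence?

ttttttttttttttttpppppppppppppppppggggggggggggggggggggggg

Term n consists of 2n+2 t's, followed by 2n+3 p's, followed by 3n+2 g's, where the shown terms are n = 3, 4, 5.
At n = 7 the blocks have lengths 16, 17, 23.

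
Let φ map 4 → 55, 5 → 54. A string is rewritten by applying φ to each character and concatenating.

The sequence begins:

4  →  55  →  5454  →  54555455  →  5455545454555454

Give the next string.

54555454545554555455545454555455

Applying the rule to each of the 16 symbols of 5455545454555454 gives the pieces 54 55 54 54 54 55 54 55 54 55 54 54 54 55 54 55, which concatenate to the answer.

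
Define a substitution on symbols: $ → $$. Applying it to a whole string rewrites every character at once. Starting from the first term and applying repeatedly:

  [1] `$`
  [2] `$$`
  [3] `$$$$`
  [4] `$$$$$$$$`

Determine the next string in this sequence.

Apply φ to $$$$$$$$ symbol by symbol: $→$$, $→$$, $→$$, $→$$, $→$$, $→$$, $→$$, $→$$; joined: $$ $$ $$ $$ $$ $$ $$ $$.

$$$$$$$$$$$$$$$$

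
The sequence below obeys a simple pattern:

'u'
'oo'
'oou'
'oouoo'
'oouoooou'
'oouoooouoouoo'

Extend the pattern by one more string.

This is a Fibonacci-style word recurrence s(k) = s(k−1)·s(k−2): e.g. oo·u = oou.
The next term joins oouoooouoouoo and oouoooou.

oouoooouoouoooouoooou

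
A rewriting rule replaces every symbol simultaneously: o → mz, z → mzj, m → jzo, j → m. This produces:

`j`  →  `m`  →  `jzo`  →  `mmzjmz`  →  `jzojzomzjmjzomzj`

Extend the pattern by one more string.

Replace each of the 16 characters of jzojzomzjmjzomzj in place — m mzj mz m mzj mz jzo mzj m jzo m mzj mz jzo mzj m — and concatenate.

mmzjmzmmzjmzjzomzjmjzommzjmzjzomzjm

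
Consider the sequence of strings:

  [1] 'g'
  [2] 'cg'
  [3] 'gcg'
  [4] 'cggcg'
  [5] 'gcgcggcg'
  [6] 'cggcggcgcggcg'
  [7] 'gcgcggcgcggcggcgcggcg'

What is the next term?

cggcggcgcggcggcgcggcgcggcggcgcggcg

Each term (from the third on) is the two preceding terms concatenated in order: term 3 = g·cg = gcg.
The next term joins cggcggcgcggcg and gcgcggcgcggcggcgcggcg.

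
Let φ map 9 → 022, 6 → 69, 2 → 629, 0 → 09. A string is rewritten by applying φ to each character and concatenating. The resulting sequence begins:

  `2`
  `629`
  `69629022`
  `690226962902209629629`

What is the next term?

6902209629629690226962902209629629090226962902269629022

Replace each of the 21 characters of 690226962902209629629 in place — 69 022 09 629 629 69 022 69 629 022 09 629 629 09 022 69 629 022 69 629 022 — and concatenate.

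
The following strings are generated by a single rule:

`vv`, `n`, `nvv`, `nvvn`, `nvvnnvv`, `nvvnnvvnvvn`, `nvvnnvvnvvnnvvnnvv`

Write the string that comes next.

From term 3 onward, concatenate the last term with the second-to-last: n·vv = nvv, nvv·n = nvvn, …
So term 8 is nvvnnvvnvvnnvvnnvv·nvvnnvvnvvn.

nvvnnvvnvvnnvvnnvvnvvnnvvnvvn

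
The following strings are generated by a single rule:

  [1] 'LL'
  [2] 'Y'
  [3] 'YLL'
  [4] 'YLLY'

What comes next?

Each term (from the third on) is the previous term followed by the one before it: term 3 = Y·LL = YLL.
The next term joins YLLY and YLL.

YLLYYLL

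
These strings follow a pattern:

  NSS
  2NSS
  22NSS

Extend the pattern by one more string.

The strings grow by a fixed prefix 2 each time.
One more step from 22NSS gives the answer.

222NSS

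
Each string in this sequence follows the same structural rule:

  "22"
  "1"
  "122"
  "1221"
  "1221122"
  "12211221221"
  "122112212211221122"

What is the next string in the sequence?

This is a Fibonacci-style word recurrence s(k) = s(k−1)·s(k−2): e.g. 1·22 = 122.
So term 8 is 122112212211221122·12211221221.

12211221221122112212211221221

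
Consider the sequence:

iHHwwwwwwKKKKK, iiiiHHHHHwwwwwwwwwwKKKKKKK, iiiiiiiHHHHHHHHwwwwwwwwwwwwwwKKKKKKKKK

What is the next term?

Each string has the form i^{3n-2} H^{3n-1} w^{4n+2} K^{2n+3} (n = 1, 2, …).
Setting n = 4 gives 10, 11, 18, 11 characters in each block.

iiiiiiiiiiHHHHHHHHHHHwwwwwwwwwwwwwwwwwwKKKKKKKKKKK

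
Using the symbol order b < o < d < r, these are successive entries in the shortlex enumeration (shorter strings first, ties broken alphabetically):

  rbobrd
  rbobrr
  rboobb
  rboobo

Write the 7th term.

Stepping forward 3 times from rboobo: rboobo → rboobd → rboobr, then the target.

rbooob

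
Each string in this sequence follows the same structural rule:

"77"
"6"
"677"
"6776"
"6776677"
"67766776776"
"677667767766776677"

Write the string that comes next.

Each term (from the third on) is the previous term followed by the one before it: term 3 = 6·77 = 677.
The next term joins 677667767766776677 and 67766776776.

67766776776677667767766776776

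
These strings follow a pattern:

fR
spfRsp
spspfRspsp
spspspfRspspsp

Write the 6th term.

Every step adds sp to the front and sp to the end of the previous string.
From spspspfRspspsp, 2 further steps: spspspfRspspsp → spspspspfRspspspsp → (answer).

spspspspspfRspspspspsp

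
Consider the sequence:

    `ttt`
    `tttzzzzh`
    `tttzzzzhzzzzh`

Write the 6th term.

tttzzzzhzzzzhzzzzhzzzzhzzzzh

Every step adds zzzzh to the end: s(k+1) = s(k)·zzzzh.
From tttzzzzhzzzzh, 3 further steps: tttzzzzhzzzzh → tttzzzzhzzzzhzzzzh → tttzzzzhzzzzhzzzzhzzzzh → (answer).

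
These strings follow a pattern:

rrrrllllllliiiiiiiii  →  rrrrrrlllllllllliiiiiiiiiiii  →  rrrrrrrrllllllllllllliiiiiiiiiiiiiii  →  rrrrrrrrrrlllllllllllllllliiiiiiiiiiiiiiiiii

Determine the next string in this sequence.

rrrrrrrrrrrrllllllllllllllllllliiiiiiiiiiiiiiiiiiiii

Each string has the form r^{2n} l^{3n+1} i^{3n+3}, where the shown terms are n = 2, 3, 4, 5.
Setting n = 6 gives 12, 19, 21 characters in each block.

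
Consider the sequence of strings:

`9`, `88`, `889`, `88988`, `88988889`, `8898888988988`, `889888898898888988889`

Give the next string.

This is a Fibonacci-style word recurrence s(k) = s(k−1)·s(k−2): e.g. 88·9 = 889.
Continuing: 889888898898888988889 · 8898888988988 gives term 8.

8898888988988889888898898888988988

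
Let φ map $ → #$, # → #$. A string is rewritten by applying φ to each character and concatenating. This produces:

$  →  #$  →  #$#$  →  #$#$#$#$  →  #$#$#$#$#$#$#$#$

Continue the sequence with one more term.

#$#$#$#$#$#$#$#$#$#$#$#$#$#$#$#$

φ(#$#$#$#$#$#$#$#$) expands symbol-by-symbol to #$ #$ #$ #$ #$ #$ #$ #$ #$ #$ #$ #$ #$ #$ #$ #$; joining the 16 pieces gives the next term.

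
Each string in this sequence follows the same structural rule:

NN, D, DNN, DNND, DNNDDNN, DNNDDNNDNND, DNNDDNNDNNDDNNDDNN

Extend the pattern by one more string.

From term 3 onward, concatenate the last term with the second-to-last: D·NN = DNN, DNN·D = DNND, …
Continuing: DNNDDNNDNNDDNNDDNN · DNNDDNNDNND gives term 8.

DNNDDNNDNNDDNNDDNNDNNDDNNDNND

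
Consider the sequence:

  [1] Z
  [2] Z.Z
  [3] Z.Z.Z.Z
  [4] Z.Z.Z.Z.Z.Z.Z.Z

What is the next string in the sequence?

s(k+1) = s(k)·.·s(k) — each term doubles the last with '.' between the halves.
Doubling Z.Z.Z.Z.Z.Z.Z.Z with '.' between the halves:

Z.Z.Z.Z.Z.Z.Z.Z.Z.Z.Z.Z.Z.Z.Z.Z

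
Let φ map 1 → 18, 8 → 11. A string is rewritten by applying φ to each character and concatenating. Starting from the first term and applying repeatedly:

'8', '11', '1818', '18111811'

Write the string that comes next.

1811181818111818

Rewriting each symbol of 18111811: 1→18, 8→11, 1→18, 1→18, 1→18, 8→11, 1→18, 1→18, which concatenates to 18 11 18 18 18 11 18 18.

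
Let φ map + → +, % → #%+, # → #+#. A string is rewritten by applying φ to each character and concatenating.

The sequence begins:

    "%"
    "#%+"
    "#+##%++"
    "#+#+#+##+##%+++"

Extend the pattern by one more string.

Rewriting the 15 symbols of #+#+#+##+##%+++ one by one yields #+# + #+# + #+# + #+# #+# + #+# #+# #%+ + + +; concatenated:

#+#+#+#+#+#+#+##+#+#+##+##%++++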